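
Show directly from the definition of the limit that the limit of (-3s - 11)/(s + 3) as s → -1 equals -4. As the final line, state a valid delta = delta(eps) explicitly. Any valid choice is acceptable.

Suppose eps > 0. We want delta > 0 with 0 < |s + 1| < delta ⇒ |(-3s - 11)/(s + 3) + 4| < eps.
Combining over a common denominator, (-3s - 11)/(s + 3) + 4 = [(-3s - 11)·2 − (-8)·(s + 3)] / [2·(s + 3)] = 2(s + 1) / (2(s + 3)).
So |(-3s - 11)/(s + 3) + 4| = 2|s + 1| / (2·|s + 3|).
Require delta ≤ 1, so |s + 3| ≥ |2| − |s + 1| > 2 − 1 = 1.
Hence |(-3s - 11)/(s + 3) + 4| < 2|s + 1|/(2·1) = |s + 1|, which is < eps once |s + 1| < eps.
Take delta = min(1, eps). Then 0 < |s + 1| < delta forces both bounds, so |(-3s - 11)/(s + 3) + 4| < eps.

delta = min(1, eps)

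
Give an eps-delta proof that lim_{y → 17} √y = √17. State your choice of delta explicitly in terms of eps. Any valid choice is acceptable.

delta = min(17, √17·eps)

Let eps > 0. We want delta > 0 such that 0 < |y − 17| < delta implies |√y − √17| < eps.
Multiplying by the conjugate, |√y − √17| = |y − 17|/(√y + √17).
Restrict delta ≤ 17 so that |y − 17| < 17 forces y > 0, and then √y + √17 > √17.
Hence |√y − √17| < |y − 17|/√17, which is < eps once |y − 17| < √17·eps.
Take delta = min(17, √17·eps). If 0 < |y − 17| < delta then y > 0 and |√y − √17| < |y − 17|/√17 < eps.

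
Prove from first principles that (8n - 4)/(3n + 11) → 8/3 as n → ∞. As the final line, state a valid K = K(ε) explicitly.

K = (100/9)/ε

Suppose ε > 0. For n ≥ 1, |(8n - 4)/(3n + 11) − (8/3)| = |-100|/(3(3n + 11)) = 100/(3(3n + 11)).
Since 3n + 11 ≥ 3n for n ≥ 1, this is ≤ 100/(3·3n) = (100/9)/n.
So |(8n - 4)/(3n + 11) − (8/3)| < ε whenever n > (100/9)/ε.
Take K = (100/9)/ε. If n > K then |(8n - 4)/(3n + 11) − (8/3)| ≤ (100/9)/n < ε.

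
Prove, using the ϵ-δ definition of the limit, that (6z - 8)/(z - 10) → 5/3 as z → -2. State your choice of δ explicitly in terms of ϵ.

Suppose ϵ > 0. We want δ > 0 with 0 < |z + 2| < δ ⇒ |(6z - 8)/(z - 10) − (5/3)| < ϵ.
Combining over a common denominator, (6z - 8)/(z - 10) − (5/3) = [(6z - 8)·(-12) − (-20)·(z - 10)] / [(-12)·(z - 10)] = -52(z + 2) / ((-12)(z - 10)).
So |(6z - 8)/(z - 10) − (5/3)| = 52|z + 2| / (12·|z − 10|).
Restrict δ ≤ 6. Then |z + 2| < 6 gives |z − 10| = |(z + 2) + (-12)| ≥ 12 − 6 = 6.
Hence |(6z - 8)/(z - 10) − (5/3)| < 52|z + 2|/(12·6) = (13/18)|z + 2|, which is < ϵ once |z + 2| < (18/13)ϵ.
Take δ = min(6, (18/13)ϵ). Then 0 < |z + 2| < δ forces both bounds, so |(6z - 8)/(z - 10) − (5/3)| < ϵ.

δ = min(6, (18/13)ϵ)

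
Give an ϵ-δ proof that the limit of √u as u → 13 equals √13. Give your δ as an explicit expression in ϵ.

δ = min(13, √13·ϵ)

Fix ϵ > 0. We want δ > 0 such that 0 < |u − 13| < δ implies |√u − √13| < ϵ.
Multiplying by the conjugate, |√u − √13| = |u − 13|/(√u + √13).
Restrict δ ≤ 13 so that |u − 13| < 13 forces u > 0, and then √u + √13 > √13.
Hence |√u − √13| < |u − 13|/√13, which is < ϵ once |u − 13| < √13·ϵ.
Take δ = min(13, √13·ϵ). If 0 < |u − 13| < δ then u > 0 and |√u − √13| < |u − 13|/√13 < ϵ.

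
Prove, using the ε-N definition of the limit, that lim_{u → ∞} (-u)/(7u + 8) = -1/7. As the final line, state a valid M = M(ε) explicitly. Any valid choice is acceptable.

M = (8/49)/ε

Fix ε > 0. We seek M > 0 such that u > M implies |(-u)/(7u + 8) + 1/7| < ε.
(-u)/(7u + 8) + 1/7 = (7(-u) − (-1)(7u + 8)) / (7(7u + 8)) = 8/(7(7u + 8)).
For u > 0 we have 7u + 8 > 7u, so |(-u)/(7u + 8) + 1/7| = 8/(7(7u + 8)) < 8/(7·7u) = (8/49)/u.
Thus |(-u)/(7u + 8) + 1/7| < ε whenever u > (8/49)/ε.
Take M = (8/49)/ε. If u > M then |(-u)/(7u + 8) + 1/7| < (8/49)/u < ε.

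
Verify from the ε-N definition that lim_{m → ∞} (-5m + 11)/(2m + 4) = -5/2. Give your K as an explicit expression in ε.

K = (21/2)/ε

Fix ε > 0. For m ≥ 1, |(-5m + 11)/(2m + 4) + 5/2| = |42|/(2(2m + 4)) = 42/(2(2m + 4)).
Since 2m + 4 ≥ 2m for m ≥ 1, this is ≤ 42/(2·2m) = (21/2)/m.
So |(-5m + 11)/(2m + 4) + 5/2| < ε whenever m > (21/2)/ε.
Take K = (21/2)/ε. If m > K then |(-5m + 11)/(2m + 4) + 5/2| ≤ (21/2)/m < ε.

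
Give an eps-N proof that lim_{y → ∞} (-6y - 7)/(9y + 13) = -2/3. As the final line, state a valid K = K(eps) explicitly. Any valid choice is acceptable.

K = (5/27)/eps

Suppose eps > 0. We seek K > 0 such that y > K implies |(-6y - 7)/(9y + 13) + 2/3| < eps.
(-6y - 7)/(9y + 13) + 2/3 = (9(-6y - 7) − (-6)(9y + 13)) / (9(9y + 13)) = 15/(9(9y + 13)).
For y > 0 we have 9y + 13 > 9y, so |(-6y - 7)/(9y + 13) + 2/3| = 15/(9(9y + 13)) < 15/(9·9y) = (5/27)/y.
Thus |(-6y - 7)/(9y + 13) + 2/3| < eps whenever y > (5/27)/eps.
Take K = (5/27)/eps. If y > K then |(-6y - 7)/(9y + 13) + 2/3| < (5/27)/y < eps.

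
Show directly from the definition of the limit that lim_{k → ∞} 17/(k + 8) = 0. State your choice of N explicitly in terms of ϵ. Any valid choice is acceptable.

N = 17/ϵ

Suppose ϵ > 0. For k ≥ 1, |17/(k + 8) − 0| = 17/(k + 8) ≤ 17/k.
We need 17/k < ϵ, i.e. k > 17/ϵ.
Take N = 17/ϵ. If k > N then |17/(k + 8)| ≤ 17/k < ϵ.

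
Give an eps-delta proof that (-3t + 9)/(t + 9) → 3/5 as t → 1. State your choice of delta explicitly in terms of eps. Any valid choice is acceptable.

delta = min(5, (25/18)eps)

Fix eps > 0. We want delta > 0 with 0 < |t − 1| < delta ⇒ |(-3t + 9)/(t + 9) − (3/5)| < eps.
Combining over a common denominator, (-3t + 9)/(t + 9) − (3/5) = [(-3t + 9)·10 − 6·(t + 9)] / [10·(t + 9)] = -36(t − 1) / (10(t + 9)).
So |(-3t + 9)/(t + 9) − (3/5)| = 36|t − 1| / (10·|t + 9|).
Require delta ≤ 5, so |t + 9| ≥ |10| − |t − 1| > 10 − 5 = 5.
Hence |(-3t + 9)/(t + 9) − (3/5)| < 36|t − 1|/(10·5) = (18/25)|t − 1|, which is < eps once |t − 1| < (25/18)eps.
Take delta = min(5, (25/18)eps). Then 0 < |t − 1| < delta forces both bounds, so |(-3t + 9)/(t + 9) − (3/5)| < eps.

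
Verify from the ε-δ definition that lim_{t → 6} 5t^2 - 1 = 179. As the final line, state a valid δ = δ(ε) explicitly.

δ = min(1, ε/65)

Fix ε > 0. We want δ > 0 such that 0 < |t − 6| < δ implies |(5t^2 - 1) − 179| < ε.
(5t^2 - 1) − 179 = 5t^2 - 180 = (t − 6)(5t + 30).
So |(5t^2 - 1) − 179| = |t − 6|·|5t + 30|.
Assume first that |t − 6| < 1, so |t| < 7. Then |5t + 30| ≤ 5·7 + 30 = 65.
Hence |(5t^2 - 1) − 179| ≤ 65|t − 6| < ε provided |t − 6| < ε/65.
Choosing δ = min(1, ε/65) ensures both conditions, hence |(5t^2 - 1) − 179| < ε.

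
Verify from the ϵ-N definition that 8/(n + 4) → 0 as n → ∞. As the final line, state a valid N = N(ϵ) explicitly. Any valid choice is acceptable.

Let ϵ > 0 be given. For n ≥ 1, |8/(n + 4) − 0| = 8/(n + 4) ≤ 8/n.
We need 8/n < ϵ, i.e. n > 8/ϵ.
Take N = 8/ϵ. If n > N then |8/(n + 4)| ≤ 8/n < ϵ.

N = 8/ϵ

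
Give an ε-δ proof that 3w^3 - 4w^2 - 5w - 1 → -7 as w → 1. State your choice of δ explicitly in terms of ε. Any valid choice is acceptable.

δ = min(2, ε/36)

Let ε > 0. We want δ > 0 such that 0 < |w − 1| < δ implies |(3w^3 - 4w^2 - 5w - 1) + 7| < ε.
(3w^3 - 4w^2 - 5w - 1) + 7 = 3w^3 - 4w^2 - 5w + 6 = (w − 1)(3w^2 - w - 6).
So |(3w^3 - 4w^2 - 5w - 1) + 7| = |w − 1|·|3w^2 - w - 6|.
Require δ ≤ 2. Then |w − 1| < 2 gives |w| < 3, and by the triangle inequality |3w^2 - w - 6| ≤ 3·3^2 + 3 + 6 = 36.
Hence |(3w^3 - 4w^2 - 5w - 1) + 7| ≤ 36|w − 1| < ε provided |w − 1| < ε/36.
Take δ = min(2, ε/36). Then 0 < |w − 1| < δ gives both |w − 1| < 2 and |w − 1| < ε/36, so |(3w^3 - 4w^2 - 5w - 1) + 7| < ε.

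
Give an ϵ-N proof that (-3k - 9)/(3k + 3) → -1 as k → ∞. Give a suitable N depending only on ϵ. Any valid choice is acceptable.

N = 2/ϵ

Fix ϵ > 0. For k ≥ 1, |(-3k - 9)/(3k + 3) + 1| = |-18|/(3(3k + 3)) = 18/(3(3k + 3)).
Since 3k + 3 ≥ 3k for k ≥ 1, this is ≤ 18/(3·3k) = 2/k.
So |(-3k - 9)/(3k + 3) + 1| < ϵ whenever k > 2/ϵ.
Take N = 2/ϵ. If k > N then |(-3k - 9)/(3k + 3) + 1| ≤ 2/k < ϵ.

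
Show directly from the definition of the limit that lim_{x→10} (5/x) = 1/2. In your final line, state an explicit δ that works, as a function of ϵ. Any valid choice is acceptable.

Let ϵ > 0. We seek δ > 0 such that 0 < |x − 10| < δ implies |5/x − (1/2)| < ϵ.
|5/x − (1/2)| = 5·|10 − x|/(10·|x|) = 5|x − 10|/(10|x|).
Require δ ≤ 5 so that |x| > 10 − 5 = 5, hence 10|x| > 50.
Then |5/x − (1/2)| < 5|x − 10|/50, which is < ϵ when |x − 10| < 10ϵ.
Take δ = min(5, 10ϵ). Then 0 < |x − 10| < δ gives both |x − 10| < 5 and |x − 10| < 10ϵ, so |5/x − (1/2)| < ϵ.

δ = min(5, 10ϵ)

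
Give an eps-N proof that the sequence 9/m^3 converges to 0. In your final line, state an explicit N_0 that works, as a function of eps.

N_0 = (9/eps)^{1/3}

Let eps > 0 be given. For m ≥ 1, |9/m^3 − 0| = 9/m^3.
9/m^3 < eps ⇔ m^3 > 9/eps ⇔ m > (9/eps)^{1/3}.
Take N_0 = (9/eps)^{1/3}. Then m > N_0 implies 9/m^3 < eps.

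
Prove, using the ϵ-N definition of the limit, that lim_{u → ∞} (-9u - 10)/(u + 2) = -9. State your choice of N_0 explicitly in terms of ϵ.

N_0 = 8/ϵ

Suppose ϵ > 0. We seek N_0 > 0 such that u > N_0 implies |(-9u - 10)/(u + 2) + 9| < ϵ.
(-9u - 10)/(u + 2) + 9 = ((-9u - 10) − (-9)(u + 2)) / ((u + 2)) = 8/((u + 2)).
For u > 0 we have u + 2 > u, so |(-9u - 10)/(u + 2) + 9| = 8/((u + 2)) < 8/(u) = 8/u.
Thus |(-9u - 10)/(u + 2) + 9| < ϵ whenever u > 8/ϵ.
Take N_0 = 8/ϵ. If u > N_0 then |(-9u - 10)/(u + 2) + 9| < 8/u < ϵ.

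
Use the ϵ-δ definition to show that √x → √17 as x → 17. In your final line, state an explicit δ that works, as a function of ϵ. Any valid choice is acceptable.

δ = min(17, √17·ϵ)

Let ϵ > 0. We want δ > 0 such that 0 < |x − 17| < δ implies |√x − √17| < ϵ.
Rationalise: √x − √17 = (x − 17)/(√x + √17), so |√x − √17| = |x − 17|/(√x + √17).
Restrict δ ≤ 17 so that |x − 17| < 17 forces x > 0, and then √x + √17 > √17.
Hence |√x − √17| < |x − 17|/√17, which is < ϵ once |x − 17| < √17·ϵ.
Take δ = min(17, √17·ϵ). If 0 < |x − 17| < δ then x > 0 and |√x − √17| < |x − 17|/√17 < ϵ.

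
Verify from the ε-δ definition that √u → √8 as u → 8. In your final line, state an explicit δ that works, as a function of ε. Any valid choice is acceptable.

Let ε > 0. We want δ > 0 such that 0 < |u − 8| < δ implies |√u − √8| < ε.
Multiplying by the conjugate, |√u − √8| = |u − 8|/(√u + √8).
Restrict δ ≤ 8 so that |u − 8| < 8 forces u > 0, and then √u + √8 > √8.
Hence |√u − √8| < |u − 8|/√8, which is < ε once |u − 8| < √8·ε.
Take δ = min(8, √8·ε). If 0 < |u − 8| < δ then u > 0 and |√u − √8| < |u − 8|/√8 < ε.

δ = min(8, √8·ε)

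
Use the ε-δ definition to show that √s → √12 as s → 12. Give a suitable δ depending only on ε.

Let ε > 0. We want δ > 0 such that 0 < |s − 12| < δ implies |√s − √12| < ε.
Rationalise: √s − √12 = (s − 12)/(√s + √12), so |√s − √12| = |s − 12|/(√s + √12).
Restrict δ ≤ 12 so that |s − 12| < 12 forces s > 0, and then √s + √12 > √12.
Hence |√s − √12| < |s − 12|/√12, which is < ε once |s − 12| < √12·ε.
Take δ = min(12, √12·ε). If 0 < |s − 12| < δ then s > 0 and |√s − √12| < |s − 12|/√12 < ε.

δ = min(12, √12·ε)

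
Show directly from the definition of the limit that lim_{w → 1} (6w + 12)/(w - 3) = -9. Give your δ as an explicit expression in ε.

Let ε > 0 be given. We want δ > 0 with 0 < |w − 1| < δ ⇒ |(6w + 12)/(w - 3) + 9| < ε.
Combining over a common denominator, (6w + 12)/(w - 3) + 9 = [(6w + 12)·(-2) − 18·(w - 3)] / [(-2)·(w - 3)] = -30(w − 1) / ((-2)(w - 3)).
So |(6w + 12)/(w - 3) + 9| = 30|w − 1| / (2·|w − 3|).
Restrict δ ≤ 1. Then |w − 1| < 1 gives |w − 3| = |(w − 1) + (-2)| ≥ 2 − 1 = 1.
Hence |(6w + 12)/(w - 3) + 9| < 30|w − 1|/(2·1) = 15|w − 1|, which is < ε once |w − 1| < (1/15)ε.
Take δ = min(1, (1/15)ε). Then 0 < |w − 1| < δ forces both bounds, so |(6w + 12)/(w - 3) + 9| < ε.

δ = min(1, (1/15)ε)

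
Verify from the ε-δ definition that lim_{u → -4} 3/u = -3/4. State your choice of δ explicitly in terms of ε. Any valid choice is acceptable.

δ = min(2, (8/3)ε)

Let ε > 0 be given. We seek δ > 0 such that 0 < |u + 4| < δ implies |3/u + 3/4| < ε.
|3/u + 3/4| = 3·|-4 − u|/(4·|u|) = 3|u + 4|/(4|u|).
Restrict δ ≤ 2. Then |u + 4| < 2 gives |u| > 2, so 4|u| > 8.
Then |3/u + 3/4| < 3|u + 4|/8, which is < ε when |u + 4| < (8/3)ε.
Take δ = min(2, (8/3)ε). Then 0 < |u + 4| < δ gives both |u + 4| < 2 and |u + 4| < (8/3)ε, so |3/u + 3/4| < ε.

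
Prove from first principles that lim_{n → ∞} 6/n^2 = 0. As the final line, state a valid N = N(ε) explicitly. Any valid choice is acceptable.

Let ε > 0. For n ≥ 1, |6/n^2 − 0| = 6/n^2.
6/n^2 < ε ⇔ n^2 > 6/ε ⇔ n > (6/ε)^{1/2}.
Take N = (6/ε)^{1/2}. Then n > N implies 6/n^2 < ε.

N = (6/ε)^{1/2}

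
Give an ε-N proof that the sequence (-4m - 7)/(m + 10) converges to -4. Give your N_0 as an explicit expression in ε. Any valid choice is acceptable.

Suppose ε > 0. For m ≥ 1, |(-4m - 7)/(m + 10) + 4| = |33|/((m + 10)) = 33/((m + 10)).
Since m + 10 ≥ m for m ≥ 1, this is ≤ 33/(m) = 33/m.
So |(-4m - 7)/(m + 10) + 4| < ε whenever m > 33/ε.
Take N_0 = 33/ε. If m > N_0 then |(-4m - 7)/(m + 10) + 4| ≤ 33/m < ε.

N_0 = 33/ε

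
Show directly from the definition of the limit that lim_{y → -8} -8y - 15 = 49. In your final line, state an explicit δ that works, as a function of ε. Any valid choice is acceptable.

Fix ε > 0. We need δ > 0 so that 0 < |y + 8| < δ implies |(-8y - 15) − 49| < ε.
Since (-8y - 15) − 49 = -8(y + 8), we have |(-8y - 15) − 49| = 8|y + 8|.
Thus it suffices that |y + 8| < ε/8.
Choosing δ = ε/8 gives |(-8y - 15) − 49| = 8|y + 8| < ε whenever |y + 8| < δ.

δ = ε/8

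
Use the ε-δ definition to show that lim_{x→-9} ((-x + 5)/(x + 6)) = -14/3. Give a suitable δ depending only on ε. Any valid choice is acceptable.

δ = min(3/2, (9/22)ε)

Fix ε > 0. We want δ > 0 with 0 < |x + 9| < δ ⇒ |(-x + 5)/(x + 6) + 14/3| < ε.
Combining over a common denominator, (-x + 5)/(x + 6) + 14/3 = [(-x + 5)·(-3) − 14·(x + 6)] / [(-3)·(x + 6)] = -11(x + 9) / ((-3)(x + 6)).
So |(-x + 5)/(x + 6) + 14/3| = 11|x + 9| / (3·|x + 6|).
Restrict δ ≤ 3/2. Then |x + 9| < 3/2 gives |x + 6| = |(x + 9) + (-3)| ≥ 3 − 3/2 = 3/2.
Hence |(-x + 5)/(x + 6) + 14/3| < 11|x + 9|/(3·(3/2)) = (22/9)|x + 9|, which is < ε once |x + 9| < (9/22)ε.
Take δ = min(3/2, (9/22)ε). Then 0 < |x + 9| < δ forces both bounds, so |(-x + 5)/(x + 6) + 14/3| < ε.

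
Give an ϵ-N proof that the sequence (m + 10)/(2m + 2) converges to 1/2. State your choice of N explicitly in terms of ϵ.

N = (9/2)/ϵ

Let ϵ > 0. For m ≥ 1, |(m + 10)/(2m + 2) − (1/2)| = |18|/(2(2m + 2)) = 18/(2(2m + 2)).
Since 2m + 2 ≥ 2m for m ≥ 1, this is ≤ 18/(2·2m) = (9/2)/m.
So |(m + 10)/(2m + 2) − (1/2)| < ϵ whenever m > (9/2)/ϵ.
Take N = (9/2)/ϵ. If m > N then |(m + 10)/(2m + 2) − (1/2)| ≤ (9/2)/m < ϵ.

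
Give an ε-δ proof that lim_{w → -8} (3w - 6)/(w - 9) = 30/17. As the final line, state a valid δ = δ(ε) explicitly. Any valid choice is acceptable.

Let ε > 0 be given. We want δ > 0 with 0 < |w + 8| < δ ⇒ |(3w - 6)/(w - 9) − (30/17)| < ε.
Combining over a common denominator, (3w - 6)/(w - 9) − (30/17) = [(3w - 6)·(-17) − (-30)·(w - 9)] / [(-17)·(w - 9)] = -21(w + 8) / ((-17)(w - 9)).
So |(3w - 6)/(w - 9) − (30/17)| = 21|w + 8| / (17·|w − 9|).
Restrict δ ≤ 17/2. Then |w + 8| < 17/2 gives |w − 9| = |(w + 8) + (-17)| ≥ 17 − 17/2 = 17/2.
Hence |(3w - 6)/(w - 9) − (30/17)| < 21|w + 8|/(17·(17/2)) = (42/289)|w + 8|, which is < ε once |w + 8| < (289/42)ε.
Take δ = min(17/2, (289/42)ε). Then 0 < |w + 8| < δ forces both bounds, so |(3w - 6)/(w - 9) − (30/17)| < ε.

δ = min(17/2, (289/42)ε)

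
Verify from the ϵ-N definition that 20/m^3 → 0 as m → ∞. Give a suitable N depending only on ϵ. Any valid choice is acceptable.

Suppose ϵ > 0. For m ≥ 1, |20/m^3 − 0| = 20/m^3.
20/m^3 < ϵ ⇔ m^3 > 20/ϵ ⇔ m > (20/ϵ)^{1/3}.
Take N = (20/ϵ)^{1/3}. Then m > N implies 20/m^3 < ϵ.

N = (20/ϵ)^{1/3}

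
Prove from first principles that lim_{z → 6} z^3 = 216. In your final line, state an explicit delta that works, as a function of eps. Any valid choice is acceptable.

delta = min(2, eps/148)

Suppose eps > 0. We seek delta > 0 with 0 < |z − 6| < delta ⇒ |z^3 − 216| < eps.
Factor: z^3 − 216 = (z − 6)(z^2 + 6z + 36), so |z^3 − 216| = |z − 6|·|z^2 + 6z + 36|.
Impose delta ≤ 2 so that |z| < 8; then |z^2 + 6z + 36| ≤ 148.
Hence |z^3 − 216| ≤ 148|z − 6|, which is < eps once |z − 6| < eps/148.
Take delta = min(2, eps/148). If 0 < |z − 6| < delta then both bounds hold and |z^3 − 216| ≤ 148|z − 6| < 148·(eps/148) = eps.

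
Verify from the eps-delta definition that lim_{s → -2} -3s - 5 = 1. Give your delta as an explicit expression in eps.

delta = eps/3

Let eps > 0. We need delta > 0 so that 0 < |s + 2| < delta implies |(-3s - 5) − 1| < eps.
Since (-3s - 5) − 1 = -3(s + 2), we have |(-3s - 5) − 1| = 3|s + 2|.
Thus it suffices that |s + 2| < eps/3.
Take delta = eps/3. If 0 < |s + 2| < delta then |(-3s - 5) − 1| = 3|s + 2| < 3·(eps/3) = eps.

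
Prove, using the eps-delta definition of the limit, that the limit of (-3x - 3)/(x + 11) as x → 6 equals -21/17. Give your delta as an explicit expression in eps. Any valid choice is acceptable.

delta = min(17/2, (289/60)eps)

Suppose eps > 0. We want delta > 0 with 0 < |x − 6| < delta ⇒ |(-3x - 3)/(x + 11) + 21/17| < eps.
Combining over a common denominator, (-3x - 3)/(x + 11) + 21/17 = [(-3x - 3)·17 − (-21)·(x + 11)] / [17·(x + 11)] = -30(x − 6) / (17(x + 11)).
So |(-3x - 3)/(x + 11) + 21/17| = 30|x − 6| / (17·|x + 11|).
Restrict delta ≤ 17/2. Then |x − 6| < 17/2 gives |x + 11| = |(x − 6) + 17| ≥ 17 − 17/2 = 17/2.
Hence |(-3x - 3)/(x + 11) + 21/17| < 30|x − 6|/(17·(17/2)) = (60/289)|x − 6|, which is < eps once |x − 6| < (289/60)eps.
Take delta = min(17/2, (289/60)eps). Then 0 < |x − 6| < delta forces both bounds, so |(-3x - 3)/(x + 11) + 21/17| < eps.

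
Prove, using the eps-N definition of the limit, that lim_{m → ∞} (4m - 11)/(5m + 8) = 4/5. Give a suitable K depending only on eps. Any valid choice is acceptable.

K = (87/25)/eps

Let eps > 0. For m ≥ 1, |(4m - 11)/(5m + 8) − (4/5)| = |-87|/(5(5m + 8)) = 87/(5(5m + 8)).
Since 5m + 8 ≥ 5m for m ≥ 1, this is ≤ 87/(5·5m) = (87/25)/m.
So |(4m - 11)/(5m + 8) − (4/5)| < eps whenever m > (87/25)/eps.
Take K = (87/25)/eps. If m > K then |(4m - 11)/(5m + 8) − (4/5)| ≤ (87/25)/m < eps.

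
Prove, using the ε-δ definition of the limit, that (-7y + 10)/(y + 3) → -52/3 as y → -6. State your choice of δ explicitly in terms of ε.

Let ε > 0. We want δ > 0 with 0 < |y + 6| < δ ⇒ |(-7y + 10)/(y + 3) + 52/3| < ε.
Combining over a common denominator, (-7y + 10)/(y + 3) + 52/3 = [(-7y + 10)·(-3) − 52·(y + 3)] / [(-3)·(y + 3)] = -31(y + 6) / ((-3)(y + 3)).
So |(-7y + 10)/(y + 3) + 52/3| = 31|y + 6| / (3·|y + 3|).
Require δ ≤ 3/2, so |y + 3| ≥ |-3| − |y + 6| > 3 − 3/2 = 3/2.
Hence |(-7y + 10)/(y + 3) + 52/3| < 31|y + 6|/(3·(3/2)) = (62/9)|y + 6|, which is < ε once |y + 6| < (9/62)ε.
Take δ = min(3/2, (9/62)ε). Then 0 < |y + 6| < δ forces both bounds, so |(-7y + 10)/(y + 3) + 52/3| < ε.

δ = min(3/2, (9/62)ε)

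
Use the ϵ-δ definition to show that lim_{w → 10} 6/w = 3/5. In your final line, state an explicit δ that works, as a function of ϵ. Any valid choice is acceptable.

Suppose ϵ > 0. We seek δ > 0 such that 0 < |w − 10| < δ implies |6/w − (3/5)| < ϵ.
|6/w − (3/5)| = 6·|10 − w|/(10·|w|) = 6|w − 10|/(10|w|).
Restrict δ ≤ 5. Then |w − 10| < 5 gives |w| > 5, so 10|w| > 50.
Then |6/w − (3/5)| < 6|w − 10|/50, which is < ϵ when |w − 10| < (25/3)ϵ.
Take δ = min(5, (25/3)ϵ). Then 0 < |w − 10| < δ gives both |w − 10| < 5 and |w − 10| < (25/3)ϵ, so |6/w − (3/5)| < ϵ.

δ = min(5, (25/3)ϵ)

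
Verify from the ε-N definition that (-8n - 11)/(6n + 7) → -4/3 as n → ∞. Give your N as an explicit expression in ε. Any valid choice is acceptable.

N = (5/18)/ε

Suppose ε > 0. For n ≥ 1, |(-8n - 11)/(6n + 7) + 4/3| = |-10|/(6(6n + 7)) = 10/(6(6n + 7)).
Since 6n + 7 ≥ 6n for n ≥ 1, this is ≤ 10/(6·6n) = (5/18)/n.
So |(-8n - 11)/(6n + 7) + 4/3| < ε whenever n > (5/18)/ε.
Take N = (5/18)/ε. If n > N then |(-8n - 11)/(6n + 7) + 4/3| ≤ (5/18)/n < ε.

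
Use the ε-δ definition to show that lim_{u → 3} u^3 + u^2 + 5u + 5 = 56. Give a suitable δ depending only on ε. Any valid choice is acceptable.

δ = min(2, ε/62)

Suppose ε > 0. We want δ > 0 such that 0 < |u − 3| < δ implies |(u^3 + u^2 + 5u + 5) − 56| < ε.
(u^3 + u^2 + 5u + 5) − 56 = u^3 + u^2 + 5u - 51 = (u − 3)(u^2 + 4u + 17).
So |(u^3 + u^2 + 5u + 5) − 56| = |u − 3|·|u^2 + 4u + 17|.
Require δ ≤ 2. Then |u − 3| < 2 gives |u| < 5, and by the triangle inequality |u^2 + 4u + 17| ≤ 5^2 + 4·5 + 17 = 62.
Hence |(u^3 + u^2 + 5u + 5) − 56| ≤ 62|u − 3| < ε provided |u − 3| < ε/62.
Take δ = min(2, ε/62). Then 0 < |u − 3| < δ gives both |u − 3| < 2 and |u − 3| < ε/62, so |(u^3 + u^2 + 5u + 5) − 56| < ε.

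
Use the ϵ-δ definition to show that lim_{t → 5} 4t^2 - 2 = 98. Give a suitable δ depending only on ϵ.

δ = min(2, ϵ/48)

Let ϵ > 0. We want δ > 0 such that 0 < |t − 5| < δ implies |(4t^2 - 2) − 98| < ϵ.
(4t^2 - 2) − 98 = 4t^2 - 100 = (t − 5)(4t + 20).
So |(4t^2 - 2) − 98| = |t − 5|·|4t + 20|.
Require δ ≤ 2. Then |t − 5| < 2 gives |t| < 7, and by the triangle inequality |4t + 20| ≤ 4·7 + 20 = 48.
Hence |(4t^2 - 2) − 98| ≤ 48|t − 5| < ϵ provided |t − 5| < ϵ/48.
Take δ = min(2, ϵ/48). Then 0 < |t − 5| < δ gives both |t − 5| < 2 and |t − 5| < ϵ/48, so |(4t^2 - 2) − 98| < ϵ.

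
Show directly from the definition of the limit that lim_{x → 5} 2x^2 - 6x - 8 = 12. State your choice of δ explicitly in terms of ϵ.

δ = min(1, ϵ/16)

Let ϵ > 0. We want δ > 0 such that 0 < |x − 5| < δ implies |(2x^2 - 6x - 8) − 12| < ϵ.
(2x^2 - 6x - 8) − 12 = 2x^2 - 6x - 20 = (x − 5)(2x + 4).
So |(2x^2 - 6x - 8) − 12| = |x − 5|·|2x + 4|.
Require δ ≤ 1. Then |x − 5| < 1 gives |x| < 6, and by the triangle inequality |2x + 4| ≤ 2·6 + 4 = 16.
Hence |(2x^2 - 6x - 8) − 12| ≤ 16|x − 5| < ϵ provided |x − 5| < ϵ/16.
Choosing δ = min(1, ϵ/16) ensures both conditions, hence |(2x^2 - 6x - 8) − 12| < ϵ.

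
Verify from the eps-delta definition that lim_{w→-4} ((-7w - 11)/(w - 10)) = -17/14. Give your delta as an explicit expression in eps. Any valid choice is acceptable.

delta = min(7, (98/81)eps)

Let eps > 0 be given. We want delta > 0 with 0 < |w + 4| < delta ⇒ |(-7w - 11)/(w - 10) + 17/14| < eps.
Combining over a common denominator, (-7w - 11)/(w - 10) + 17/14 = [(-7w - 11)·(-14) − 17·(w - 10)] / [(-14)·(w - 10)] = 81(w + 4) / ((-14)(w - 10)).
So |(-7w - 11)/(w - 10) + 17/14| = 81|w + 4| / (14·|w − 10|).
Restrict delta ≤ 7. Then |w + 4| < 7 gives |w − 10| = |(w + 4) + (-14)| ≥ 14 − 7 = 7.
Hence |(-7w - 11)/(w - 10) + 17/14| < 81|w + 4|/(14·7) = (81/98)|w + 4|, which is < eps once |w + 4| < (98/81)eps.
Take delta = min(7, (98/81)eps). Then 0 < |w + 4| < delta forces both bounds, so |(-7w - 11)/(w - 10) + 17/14| < eps.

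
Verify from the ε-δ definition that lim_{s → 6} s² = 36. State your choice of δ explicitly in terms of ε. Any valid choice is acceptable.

δ = min(1, ε/13)

Let ε > 0 be given. We seek δ > 0 with 0 < |s − 6| < δ ⇒ |s² − 36| < ε.
Factor: s² − 36 = (s − 6)(s + 6), so |s² − 36| = |s − 6|·|s + 6|.
Restrict δ ≤ 1. Then |s − 6| < 1 gives |s| < 7, so by the triangle inequality |s + 6| ≤ 7 + 6 = 13.
Hence |s² − 36| ≤ 13|s − 6|, which is < ε once |s − 6| < ε/13.
Take δ = min(1, ε/13). If 0 < |s − 6| < δ then both bounds hold and |s² − 36| ≤ 13|s − 6| < 13·(ε/13) = ε.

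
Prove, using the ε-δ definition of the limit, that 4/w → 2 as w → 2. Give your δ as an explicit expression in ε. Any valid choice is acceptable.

δ = min(1, (1/2)ε)

Let ε > 0 be given. We seek δ > 0 such that 0 < |w − 2| < δ implies |4/w − 2| < ε.
|4/w − 2| = 4·|2 − w|/(2·|w|) = 4|w − 2|/(2|w|).
Restrict δ ≤ 1. Then |w − 2| < 1 gives |w| > 1, so 2|w| > 2.
Then |4/w − 2| < 4|w − 2|/2, which is < ε when |w − 2| < (1/2)ε.
Take δ = min(1, (1/2)ε). Then 0 < |w − 2| < δ gives both |w − 2| < 1 and |w − 2| < (1/2)ε, so |4/w − 2| < ε.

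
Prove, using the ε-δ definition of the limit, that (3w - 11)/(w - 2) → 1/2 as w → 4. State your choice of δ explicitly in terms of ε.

Suppose ε > 0. We want δ > 0 with 0 < |w − 4| < δ ⇒ |(3w - 11)/(w - 2) − (1/2)| < ε.
Combining over a common denominator, (3w - 11)/(w - 2) − (1/2) = [(3w - 11)·2 − 1·(w - 2)] / [2·(w - 2)] = 5(w − 4) / (2(w - 2)).
So |(3w - 11)/(w - 2) − (1/2)| = 5|w − 4| / (2·|w − 2|).
Require δ ≤ 1, so |w − 2| ≥ |2| − |w − 4| > 2 − 1 = 1.
Hence |(3w - 11)/(w - 2) − (1/2)| < 5|w − 4|/(2·1) = (5/2)|w − 4|, which is < ε once |w − 4| < (2/5)ε.
Take δ = min(1, (2/5)ε). Then 0 < |w − 4| < δ forces both bounds, so |(3w - 11)/(w - 2) − (1/2)| < ε.

δ = min(1, (2/5)ε)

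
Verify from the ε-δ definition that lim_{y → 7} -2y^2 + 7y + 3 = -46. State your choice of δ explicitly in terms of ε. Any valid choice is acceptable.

δ = min(1, ε/23)

Let ε > 0 be given. We want δ > 0 such that 0 < |y − 7| < δ implies |(-2y^2 + 7y + 3) + 46| < ε.
(-2y^2 + 7y + 3) + 46 = -2y^2 + 7y + 49 = (y − 7)(-2y - 7).
So |(-2y^2 + 7y + 3) + 46| = |y − 7|·|-2y - 7|.
Require δ ≤ 1. Then |y − 7| < 1 gives |y| < 8, and by the triangle inequality |-2y - 7| ≤ 2·8 + 7 = 23.
Hence |(-2y^2 + 7y + 3) + 46| ≤ 23|y − 7| < ε provided |y − 7| < ε/23.
Take δ = min(1, ε/23). Then 0 < |y − 7| < δ gives both |y − 7| < 1 and |y − 7| < ε/23, so |(-2y^2 + 7y + 3) + 46| < ε.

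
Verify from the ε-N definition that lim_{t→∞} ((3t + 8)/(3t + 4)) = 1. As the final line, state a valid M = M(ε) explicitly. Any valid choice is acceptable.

M = (4/3)/ε

Fix ε > 0. We seek M > 0 such that t > M implies |(3t + 8)/(3t + 4) − 1| < ε.
(3t + 8)/(3t + 4) − 1 = (3(3t + 8) − 3(3t + 4)) / (3(3t + 4)) = 12/(3(3t + 4)).
For t > 0 we have 3t + 4 > 3t, so |(3t + 8)/(3t + 4) − 1| = 12/(3(3t + 4)) < 12/(3·3t) = (4/3)/t.
Thus |(3t + 8)/(3t + 4) − 1| < ε whenever t > (4/3)/ε.
Take M = (4/3)/ε. If t > M then |(3t + 8)/(3t + 4) − 1| < (4/3)/t < ε.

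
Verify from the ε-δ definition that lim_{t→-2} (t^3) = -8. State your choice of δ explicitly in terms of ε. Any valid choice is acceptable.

Let ε > 0 be given. We seek δ > 0 with 0 < |t + 2| < δ ⇒ |t^3 + 8| < ε.
Factor: t^3 + 8 = (t + 2)(t^2 - 2t + 4), so |t^3 + 8| = |t + 2|·|t^2 - 2t + 4|.
Impose δ ≤ 1 so that |t| < 3; then |t^2 - 2t + 4| ≤ 19.
Hence |t^3 + 8| ≤ 19|t + 2|, which is < ε once |t + 2| < ε/19.
Take δ = min(1, ε/19). If 0 < |t + 2| < δ then both bounds hold and |t^3 + 8| ≤ 19|t + 2| < 19·(ε/19) = ε.

δ = min(1, ε/19)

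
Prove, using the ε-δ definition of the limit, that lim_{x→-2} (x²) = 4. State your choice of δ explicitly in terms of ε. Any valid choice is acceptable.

δ = min(2, ε/6)

Fix ε > 0. We seek δ > 0 with 0 < |x + 2| < δ ⇒ |x² − 4| < ε.
Factor: x² − 4 = (x + 2)(x - 2), so |x² − 4| = |x + 2|·|x - 2|.
Impose δ ≤ 2 so that |x| < 4; then |x - 2| ≤ 6.
Hence |x² − 4| ≤ 6|x + 2|, which is < ε once |x + 2| < ε/6.
Take δ = min(2, ε/6). If 0 < |x + 2| < δ then both bounds hold and |x² − 4| ≤ 6|x + 2| < 6·(ε/6) = ε.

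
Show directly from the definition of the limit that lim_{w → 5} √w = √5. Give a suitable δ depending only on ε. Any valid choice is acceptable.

Let ε > 0. We want δ > 0 such that 0 < |w − 5| < δ implies |√w − √5| < ε.
Rationalise: √w − √5 = (w − 5)/(√w + √5), so |√w − √5| = |w − 5|/(√w + √5).
Restrict δ ≤ 5 so that |w − 5| < 5 forces w > 0, and then √w + √5 > √5.
Hence |√w − √5| < |w − 5|/√5, which is < ε once |w − 5| < √5·ε.
Take δ = min(5, √5·ε). If 0 < |w − 5| < δ then w > 0 and |√w − √5| < |w − 5|/√5 < ε.

δ = min(5, √5·ε)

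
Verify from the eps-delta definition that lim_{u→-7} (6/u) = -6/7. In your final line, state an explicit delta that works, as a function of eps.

delta = min(7/2, (49/12)eps)

Let eps > 0. We seek delta > 0 such that 0 < |u + 7| < delta implies |6/u + 6/7| < eps.
|6/u + 6/7| = 6·|-7 − u|/(7·|u|) = 6|u + 7|/(7|u|).
Restrict delta ≤ 7/2. Then |u + 7| < 7/2 gives |u| > 7/2, so 7|u| > 49/2.
Then |6/u + 6/7| < 6|u + 7|/(49/2), which is < eps when |u + 7| < (49/12)eps.
Take delta = min(7/2, (49/12)eps). Then 0 < |u + 7| < delta gives both |u + 7| < 7/2 and |u + 7| < (49/12)eps, so |6/u + 6/7| < eps.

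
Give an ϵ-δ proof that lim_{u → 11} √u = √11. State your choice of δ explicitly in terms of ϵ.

Let ϵ > 0. We want δ > 0 such that 0 < |u − 11| < δ implies |√u − √11| < ϵ.
Multiplying by the conjugate, |√u − √11| = |u − 11|/(√u + √11).
Restrict δ ≤ 11 so that |u − 11| < 11 forces u > 0, and then √u + √11 > √11.
Hence |√u − √11| < |u − 11|/√11, which is < ϵ once |u − 11| < √11·ϵ.
Take δ = min(11, √11·ϵ). If 0 < |u − 11| < δ then u > 0 and |√u − √11| < |u − 11|/√11 < ϵ.

δ = min(11, √11·ϵ)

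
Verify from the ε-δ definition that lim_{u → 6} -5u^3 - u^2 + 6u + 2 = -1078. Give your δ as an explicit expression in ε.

δ = min(2, ε/748)

Suppose ε > 0. We want δ > 0 such that 0 < |u − 6| < δ implies |(-5u^3 - u^2 + 6u + 2) + 1078| < ε.
(-5u^3 - u^2 + 6u + 2) + 1078 = -5u^3 - u^2 + 6u + 1080 = (u − 6)(-5u^2 - 31u - 180).
So |(-5u^3 - u^2 + 6u + 2) + 1078| = |u − 6|·|-5u^2 - 31u - 180|.
Assume first that |u − 6| < 2, so |u| < 8. Then |-5u^2 - 31u - 180| ≤ 5·8^2 + 31·8 + 180 = 748.
Hence |(-5u^3 - u^2 + 6u + 2) + 1078| ≤ 748|u − 6| < ε provided |u − 6| < ε/748.
Choosing δ = min(2, ε/748) ensures both conditions, hence |(-5u^3 - u^2 + 6u + 2) + 1078| < ε.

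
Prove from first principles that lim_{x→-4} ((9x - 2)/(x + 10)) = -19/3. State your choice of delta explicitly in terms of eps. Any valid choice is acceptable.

Fix eps > 0. We want delta > 0 with 0 < |x + 4| < delta ⇒ |(9x - 2)/(x + 10) + 19/3| < eps.
Combining over a common denominator, (9x - 2)/(x + 10) + 19/3 = [(9x - 2)·6 − (-38)·(x + 10)] / [6·(x + 10)] = 92(x + 4) / (6(x + 10)).
So |(9x - 2)/(x + 10) + 19/3| = 92|x + 4| / (6·|x + 10|).
Restrict delta ≤ 3. Then |x + 4| < 3 gives |x + 10| = |(x + 4) + 6| ≥ 6 − 3 = 3.
Hence |(9x - 2)/(x + 10) + 19/3| < 92|x + 4|/(6·3) = (46/9)|x + 4|, which is < eps once |x + 4| < (9/46)eps.
Take delta = min(3, (9/46)eps). Then 0 < |x + 4| < delta forces both bounds, so |(9x - 2)/(x + 10) + 19/3| < eps.

delta = min(3, (9/46)eps)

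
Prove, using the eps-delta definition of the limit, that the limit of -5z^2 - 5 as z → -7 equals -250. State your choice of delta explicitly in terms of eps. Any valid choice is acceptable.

Let eps > 0. We want delta > 0 such that 0 < |z + 7| < delta implies |(-5z^2 - 5) + 250| < eps.
(-5z^2 - 5) + 250 = -5z^2 + 245 = (z + 7)(-5z + 35).
So |(-5z^2 - 5) + 250| = |z + 7|·|-5z + 35|.
Assume first that |z + 7| < 1, so |z| < 8. Then |-5z + 35| ≤ 5·8 + 35 = 75.
Hence |(-5z^2 - 5) + 250| ≤ 75|z + 7| < eps provided |z + 7| < eps/75.
Take delta = min(1, eps/75). Then 0 < |z + 7| < delta gives both |z + 7| < 1 and |z + 7| < eps/75, so |(-5z^2 - 5) + 250| < eps.

delta = min(1, eps/75)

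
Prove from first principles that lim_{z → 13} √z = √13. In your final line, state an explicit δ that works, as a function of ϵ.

Suppose ϵ > 0. We want δ > 0 such that 0 < |z − 13| < δ implies |√z − √13| < ϵ.
Rationalise: √z − √13 = (z − 13)/(√z + √13), so |√z − √13| = |z − 13|/(√z + √13).
Restrict δ ≤ 13 so that |z − 13| < 13 forces z > 0, and then √z + √13 > √13.
Hence |√z − √13| < |z − 13|/√13, which is < ϵ once |z − 13| < √13·ϵ.
Take δ = min(13, √13·ϵ). If 0 < |z − 13| < δ then z > 0 and |√z − √13| < |z − 13|/√13 < ϵ.

δ = min(13, √13·ϵ)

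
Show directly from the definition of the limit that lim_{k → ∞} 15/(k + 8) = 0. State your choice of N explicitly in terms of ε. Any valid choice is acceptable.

Suppose ε > 0. For k ≥ 1, |15/(k + 8) − 0| = 15/(k + 8) ≤ 15/k.
We need 15/k < ε, i.e. k > 15/ε.
Take N = 15/ε. If k > N then |15/(k + 8)| ≤ 15/k < ε.

N = 15/ε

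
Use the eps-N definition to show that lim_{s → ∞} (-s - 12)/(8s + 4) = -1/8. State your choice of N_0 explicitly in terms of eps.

Fix eps > 0. We seek N_0 > 0 such that s > N_0 implies |(-s - 12)/(8s + 4) + 1/8| < eps.
(-s - 12)/(8s + 4) + 1/8 = (8(-s - 12) − (-1)(8s + 4)) / (8(8s + 4)) = -92/(8(8s + 4)).
For s > 0 we have 8s + 4 > 8s, so |(-s - 12)/(8s + 4) + 1/8| = 92/(8(8s + 4)) < 92/(8·8s) = (23/16)/s.
Thus |(-s - 12)/(8s + 4) + 1/8| < eps whenever s > (23/16)/eps.
Take N_0 = (23/16)/eps. If s > N_0 then |(-s - 12)/(8s + 4) + 1/8| < (23/16)/s < eps.

N_0 = (23/16)/eps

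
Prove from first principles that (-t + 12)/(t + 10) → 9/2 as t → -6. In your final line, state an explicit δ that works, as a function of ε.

δ = min(2, (4/11)ε)

Let ε > 0. We want δ > 0 with 0 < |t + 6| < δ ⇒ |(-t + 12)/(t + 10) − (9/2)| < ε.
Combining over a common denominator, (-t + 12)/(t + 10) − (9/2) = [(-t + 12)·4 − 18·(t + 10)] / [4·(t + 10)] = -22(t + 6) / (4(t + 10)).
So |(-t + 12)/(t + 10) − (9/2)| = 22|t + 6| / (4·|t + 10|).
Require δ ≤ 2, so |t + 10| ≥ |4| − |t + 6| > 4 − 2 = 2.
Hence |(-t + 12)/(t + 10) − (9/2)| < 22|t + 6|/(4·2) = (11/4)|t + 6|, which is < ε once |t + 6| < (4/11)ε.
Take δ = min(2, (4/11)ε). Then 0 < |t + 6| < δ forces both bounds, so |(-t + 12)/(t + 10) − (9/2)| < ε.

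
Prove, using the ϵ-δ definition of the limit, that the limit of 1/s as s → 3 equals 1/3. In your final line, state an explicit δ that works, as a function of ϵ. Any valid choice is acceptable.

δ = min(3/2, (9/2)ϵ)

Let ϵ > 0. We seek δ > 0 such that 0 < |s − 3| < δ implies |1/s − (1/3)| < ϵ.
|1/s − (1/3)| = |3 − s|/(3·|s|) = |s − 3|/(3|s|).
Require δ ≤ 3/2 so that |s| > 3 − 3/2 = 3/2, hence 3|s| > 9/2.
Then |1/s − (1/3)| < |s − 3|/(9/2), which is < ϵ when |s − 3| < (9/2)ϵ.
Take δ = min(3/2, (9/2)ϵ). Then 0 < |s − 3| < δ gives both |s − 3| < 3/2 and |s − 3| < (9/2)ϵ, so |1/s − (1/3)| < ϵ.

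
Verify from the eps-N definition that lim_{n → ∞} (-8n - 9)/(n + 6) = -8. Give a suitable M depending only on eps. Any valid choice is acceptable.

Suppose eps > 0. For n ≥ 1, |(-8n - 9)/(n + 6) + 8| = |39|/((n + 6)) = 39/((n + 6)).
Since n + 6 ≥ n for n ≥ 1, this is ≤ 39/(n) = 39/n.
So |(-8n - 9)/(n + 6) + 8| < eps whenever n > 39/eps.
Take M = 39/eps. If n > M then |(-8n - 9)/(n + 6) + 8| ≤ 39/n < eps.

M = 39/eps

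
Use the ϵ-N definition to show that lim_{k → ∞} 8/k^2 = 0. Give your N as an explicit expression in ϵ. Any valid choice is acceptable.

N = (8/ϵ)^{1/2}

Let ϵ > 0. For k ≥ 1, |8/k^2 − 0| = 8/k^2.
8/k^2 < ϵ ⇔ k^2 > 8/ϵ ⇔ k > (8/ϵ)^{1/2}.
Take N = (8/ϵ)^{1/2}. Then k > N implies 8/k^2 < ϵ.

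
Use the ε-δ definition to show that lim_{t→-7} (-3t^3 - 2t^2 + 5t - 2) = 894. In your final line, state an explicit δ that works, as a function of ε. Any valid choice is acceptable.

δ = min(1, ε/472)

Suppose ε > 0. We want δ > 0 such that 0 < |t + 7| < δ implies |(-3t^3 - 2t^2 + 5t - 2) − 894| < ε.
(-3t^3 - 2t^2 + 5t - 2) − 894 = -3t^3 - 2t^2 + 5t - 896 = (t + 7)(-3t^2 + 19t - 128).
So |(-3t^3 - 2t^2 + 5t - 2) − 894| = |t + 7|·|-3t^2 + 19t - 128|.
Require δ ≤ 1. Then |t + 7| < 1 gives |t| < 8, and by the triangle inequality |-3t^2 + 19t - 128| ≤ 3·8^2 + 19·8 + 128 = 472.
Hence |(-3t^3 - 2t^2 + 5t - 2) − 894| ≤ 472|t + 7| < ε provided |t + 7| < ε/472.
Choosing δ = min(1, ε/472) ensures both conditions, hence |(-3t^3 - 2t^2 + 5t - 2) − 894| < ε.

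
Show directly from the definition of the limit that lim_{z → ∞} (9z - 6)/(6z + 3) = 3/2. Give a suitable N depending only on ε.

Fix ε > 0. We seek N > 0 such that z > N implies |(9z - 6)/(6z + 3) − (3/2)| < ε.
(9z - 6)/(6z + 3) − (3/2) = (6(9z - 6) − 9(6z + 3)) / (6(6z + 3)) = -63/(6(6z + 3)).
For z > 0 we have 6z + 3 > 6z, so |(9z - 6)/(6z + 3) − (3/2)| = 63/(6(6z + 3)) < 63/(6·6z) = (7/4)/z.
Thus |(9z - 6)/(6z + 3) − (3/2)| < ε whenever z > (7/4)/ε.
Take N = (7/4)/ε. If z > N then |(9z - 6)/(6z + 3) − (3/2)| < (7/4)/z < ε.

N = (7/4)/ε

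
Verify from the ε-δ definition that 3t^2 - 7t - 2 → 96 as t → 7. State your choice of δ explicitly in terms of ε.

Suppose ε > 0. We want δ > 0 such that 0 < |t − 7| < δ implies |(3t^2 - 7t - 2) − 96| < ε.
(3t^2 - 7t - 2) − 96 = 3t^2 - 7t - 98 = (t − 7)(3t + 14).
So |(3t^2 - 7t - 2) − 96| = |t − 7|·|3t + 14|.
Require δ ≤ 2. Then |t − 7| < 2 gives |t| < 9, and by the triangle inequality |3t + 14| ≤ 3·9 + 14 = 41.
Hence |(3t^2 - 7t - 2) − 96| ≤ 41|t − 7| < ε provided |t − 7| < ε/41.
Take δ = min(2, ε/41). Then 0 < |t − 7| < δ gives both |t − 7| < 2 and |t − 7| < ε/41, so |(3t^2 - 7t - 2) − 96| < ε.

δ = min(2, ε/41)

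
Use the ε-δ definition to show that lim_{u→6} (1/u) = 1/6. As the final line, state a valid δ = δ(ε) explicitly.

Let ε > 0 be given. We seek δ > 0 such that 0 < |u − 6| < δ implies |1/u − (1/6)| < ε.
|1/u − (1/6)| = |6 − u|/(6·|u|) = |u − 6|/(6|u|).
Require δ ≤ 3 so that |u| > 6 − 3 = 3, hence 6|u| > 18.
Then |1/u − (1/6)| < |u − 6|/18, which is < ε when |u − 6| < 18ε.
Take δ = min(3, 18ε). Then 0 < |u − 6| < δ gives both |u − 6| < 3 and |u − 6| < 18ε, so |1/u − (1/6)| < ε.

δ = min(3, 18ε)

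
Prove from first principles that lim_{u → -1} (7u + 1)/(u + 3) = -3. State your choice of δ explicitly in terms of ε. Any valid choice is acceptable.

δ = min(1, (1/10)ε)

Let ε > 0 be given. We want δ > 0 with 0 < |u + 1| < δ ⇒ |(7u + 1)/(u + 3) + 3| < ε.
Combining over a common denominator, (7u + 1)/(u + 3) + 3 = [(7u + 1)·2 − (-6)·(u + 3)] / [2·(u + 3)] = 20(u + 1) / (2(u + 3)).
So |(7u + 1)/(u + 3) + 3| = 20|u + 1| / (2·|u + 3|).
Restrict δ ≤ 1. Then |u + 1| < 1 gives |u + 3| = |(u + 1) + 2| ≥ 2 − 1 = 1.
Hence |(7u + 1)/(u + 3) + 3| < 20|u + 1|/(2·1) = 10|u + 1|, which is < ε once |u + 1| < (1/10)ε.
Take δ = min(1, (1/10)ε). Then 0 < |u + 1| < δ forces both bounds, so |(7u + 1)/(u + 3) + 3| < ε.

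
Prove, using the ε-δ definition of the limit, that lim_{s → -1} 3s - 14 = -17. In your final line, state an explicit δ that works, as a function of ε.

δ = ε/3

Let ε > 0 be given. We need δ > 0 so that 0 < |s + 1| < δ implies |(3s - 14) + 17| < ε.
Since (3s - 14) + 17 = 3(s + 1), we have |(3s - 14) + 17| = 3|s + 1|.
Thus it suffices that |s + 1| < ε/3.
Choosing δ = ε/3 gives |(3s - 14) + 17| = 3|s + 1| < ε whenever |s + 1| < δ.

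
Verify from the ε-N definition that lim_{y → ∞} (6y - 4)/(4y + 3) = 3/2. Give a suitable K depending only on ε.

Suppose ε > 0. We seek K > 0 such that y > K implies |(6y - 4)/(4y + 3) − (3/2)| < ε.
(6y - 4)/(4y + 3) − (3/2) = (4(6y - 4) − 6(4y + 3)) / (4(4y + 3)) = -34/(4(4y + 3)).
For y > 0 we have 4y + 3 > 4y, so |(6y - 4)/(4y + 3) − (3/2)| = 34/(4(4y + 3)) < 34/(4·4y) = (17/8)/y.
Thus |(6y - 4)/(4y + 3) − (3/2)| < ε whenever y > (17/8)/ε.
Take K = (17/8)/ε. If y > K then |(6y - 4)/(4y + 3) − (3/2)| < (17/8)/y < ε.

K = (17/8)/ε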